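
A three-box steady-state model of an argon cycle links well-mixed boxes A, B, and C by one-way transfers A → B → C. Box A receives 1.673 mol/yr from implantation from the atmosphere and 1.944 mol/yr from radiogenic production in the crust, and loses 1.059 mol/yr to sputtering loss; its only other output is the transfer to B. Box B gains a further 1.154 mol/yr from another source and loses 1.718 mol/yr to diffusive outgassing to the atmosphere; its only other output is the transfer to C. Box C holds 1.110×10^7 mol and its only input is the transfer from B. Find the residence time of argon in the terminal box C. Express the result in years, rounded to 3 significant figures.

Box A: F(A→B) = (1.673 + 1.944) − 1.059 = 2.5580 mol/yr.
Box B: F(B→C) = (2.5580 + 1.154) − 1.718 = 1.9940 mol/yr.
Box C throughput = its input = 1.9940 mol/yr; τ = 1.110×10^7 / 1.9940 = 5.567×10^6 yr.

5.57×10^6 yr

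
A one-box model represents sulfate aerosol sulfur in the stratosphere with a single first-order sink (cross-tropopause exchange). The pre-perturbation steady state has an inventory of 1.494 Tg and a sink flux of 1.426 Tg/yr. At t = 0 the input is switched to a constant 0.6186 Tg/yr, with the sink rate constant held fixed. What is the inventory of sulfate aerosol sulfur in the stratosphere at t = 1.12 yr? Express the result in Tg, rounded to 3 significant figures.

Residence time τ = M₀/F₀ = 1.048 yr. The eventual steady state is M_∞ = M₀·(F₁/F₀) = 1.494 × 0.6186/1.426 = 0.64810 Tg.
The anomaly ΔM(t) = M(t) − M_∞ decays as ΔM₀·e^(−t/τ) with ΔM₀ = 1.494 − 0.64810 = 0.8459 Tg.
At t = 1.12 yr, e^(−t/τ) = e^(−1.069) = 0.3433, so ΔM = 0.2904 Tg and M = 0.64810 + 0.2904 = 0.93853 Tg.

0.939 Tg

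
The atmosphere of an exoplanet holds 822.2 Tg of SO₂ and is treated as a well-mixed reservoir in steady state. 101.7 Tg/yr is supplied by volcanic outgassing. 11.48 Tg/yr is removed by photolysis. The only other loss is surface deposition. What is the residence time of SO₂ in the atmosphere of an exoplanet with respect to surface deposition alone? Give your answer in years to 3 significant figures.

9.11 yr

At steady state ΣF_in = ΣF_out.
ΣF_in = 101.70 Tg/yr.
Surface deposition flux = ΣF_in − (11.48) = 101.70 − 11.48 = 90.22 Tg/yr.
τ = M / F = 822.2 / 90.22 = 9.113 yr.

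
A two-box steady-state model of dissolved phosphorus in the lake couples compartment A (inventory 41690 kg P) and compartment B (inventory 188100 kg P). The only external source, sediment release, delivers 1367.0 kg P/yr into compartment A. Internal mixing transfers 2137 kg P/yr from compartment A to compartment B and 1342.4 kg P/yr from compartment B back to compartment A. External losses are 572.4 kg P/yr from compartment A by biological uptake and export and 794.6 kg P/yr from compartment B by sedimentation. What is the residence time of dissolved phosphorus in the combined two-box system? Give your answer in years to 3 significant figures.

Residence time in the combined system uses the total inventory and the total *external* removal — internal exchanges between the two boxes cancel.
M_total = 41690 + 188100 = 229790 kg P.
ΣF_external_out = 572.4 + 794.6 = 1367.0 kg P/yr.
τ = M_total / ΣF_ext = 229790 / 1367.0 = 168.1 yr.

168 yr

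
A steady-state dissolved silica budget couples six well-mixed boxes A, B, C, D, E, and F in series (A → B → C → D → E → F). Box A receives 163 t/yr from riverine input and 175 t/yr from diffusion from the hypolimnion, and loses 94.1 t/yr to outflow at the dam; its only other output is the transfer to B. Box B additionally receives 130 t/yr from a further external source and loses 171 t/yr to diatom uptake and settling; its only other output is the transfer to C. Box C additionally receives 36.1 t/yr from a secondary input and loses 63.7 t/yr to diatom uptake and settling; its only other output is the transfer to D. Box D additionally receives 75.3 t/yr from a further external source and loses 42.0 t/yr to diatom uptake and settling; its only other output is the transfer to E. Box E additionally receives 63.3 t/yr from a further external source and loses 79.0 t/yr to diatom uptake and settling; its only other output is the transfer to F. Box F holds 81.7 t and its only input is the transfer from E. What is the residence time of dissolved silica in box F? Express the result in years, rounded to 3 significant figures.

Box A: F(A→B) = (163 + 175) − 94.1 = 243.90 t/yr.
Box B: F(B→C) = (243.90 + 130) − 171 = 202.90 t/yr.
Box C: F(C→D) = (202.90 + 36.1) − 63.7 = 175.30 t/yr.
Box D: F(D→E) = (175.30 + 75.3) − 42.0 = 208.60 t/yr.
Box E: F(E→F) = (208.60 + 63.3) − 79.0 = 192.90 t/yr.
Box F throughput = its input = 192.90 t/yr; τ = 81.7 / 192.90 = 0.4235 yr.

0.424 yr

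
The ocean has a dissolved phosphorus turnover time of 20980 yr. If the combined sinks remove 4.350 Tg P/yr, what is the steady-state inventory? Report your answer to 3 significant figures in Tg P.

τ = M/F ⇒ M = τ × F = 20980 × 4.350 = 91260 Tg P.

91300 Tg P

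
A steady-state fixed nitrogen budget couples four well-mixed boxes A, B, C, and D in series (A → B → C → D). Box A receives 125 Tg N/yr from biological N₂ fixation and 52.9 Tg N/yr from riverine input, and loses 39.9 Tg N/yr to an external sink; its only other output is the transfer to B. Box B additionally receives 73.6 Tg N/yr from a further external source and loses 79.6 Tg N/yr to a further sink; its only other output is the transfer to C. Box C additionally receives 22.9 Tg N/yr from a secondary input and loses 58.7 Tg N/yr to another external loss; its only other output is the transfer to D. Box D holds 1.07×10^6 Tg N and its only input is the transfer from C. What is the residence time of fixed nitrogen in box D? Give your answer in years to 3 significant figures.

11100 yr

Box A: F(A→B) = (125 + 52.9) − 39.9 = 138.00 Tg N/yr.
Box B: F(B→C) = (138.00 + 73.6) − 79.6 = 132.00 Tg N/yr.
Box C: F(C→D) = (132.00 + 22.9) − 58.7 = 96.200 Tg N/yr.
Box D throughput = its input = 96.200 Tg N/yr; τ = 1.07×10^6 / 96.200 = 11120 yr.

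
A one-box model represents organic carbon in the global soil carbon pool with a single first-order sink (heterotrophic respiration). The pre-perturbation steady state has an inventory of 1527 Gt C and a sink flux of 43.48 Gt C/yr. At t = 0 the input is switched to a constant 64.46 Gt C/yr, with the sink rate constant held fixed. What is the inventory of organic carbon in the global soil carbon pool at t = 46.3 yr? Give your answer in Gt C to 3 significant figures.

Residence time τ = M₀/F₀ = 35.12 yr. The eventual steady state is M_∞ = M₀·(F₁/F₀) = 1527 × 64.46/43.48 = 2263.8 Gt C.
The anomaly ΔM(t) = M(t) − M_∞ decays as ΔM₀·e^(−t/τ) with ΔM₀ = 1527 − 2263.8 = −736.8 Gt C.
At t = 46.3 yr, e^(−t/τ) = e^(−1.318) = 0.2676, so ΔM = −197.2 Gt C and M = 2263.8 − 197.2 = 2066.7 Gt C.

2070 Gt C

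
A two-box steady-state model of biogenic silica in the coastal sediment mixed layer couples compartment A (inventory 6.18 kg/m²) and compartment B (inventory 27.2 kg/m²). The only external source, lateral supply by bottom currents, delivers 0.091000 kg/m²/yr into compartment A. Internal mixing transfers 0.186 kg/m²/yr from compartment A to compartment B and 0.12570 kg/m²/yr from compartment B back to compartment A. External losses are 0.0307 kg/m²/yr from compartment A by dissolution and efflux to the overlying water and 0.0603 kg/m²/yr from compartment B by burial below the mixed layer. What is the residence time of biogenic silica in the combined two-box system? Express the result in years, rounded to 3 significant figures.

Residence time in the combined system uses the total inventory and the total *external* removal — internal exchanges between the two boxes cancel.
M_total = 6.18 + 27.2 = 33.380 kg/m².
ΣF_external_out = 0.0307 + 0.0603 = 0.091000 kg/m²/yr.
τ = M_total / ΣF_ext = 33.380 / 0.091000 = 366.8 yr.

367 yr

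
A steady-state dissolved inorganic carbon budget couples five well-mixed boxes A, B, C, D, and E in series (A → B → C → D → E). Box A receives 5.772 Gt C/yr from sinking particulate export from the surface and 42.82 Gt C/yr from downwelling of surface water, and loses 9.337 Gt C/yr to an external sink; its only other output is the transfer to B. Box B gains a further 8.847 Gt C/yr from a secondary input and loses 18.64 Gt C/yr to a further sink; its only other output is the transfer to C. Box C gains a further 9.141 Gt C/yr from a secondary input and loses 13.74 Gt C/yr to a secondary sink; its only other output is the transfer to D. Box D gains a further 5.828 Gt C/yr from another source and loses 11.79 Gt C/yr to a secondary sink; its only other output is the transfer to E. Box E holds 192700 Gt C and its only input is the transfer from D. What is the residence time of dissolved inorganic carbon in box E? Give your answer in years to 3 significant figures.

Box A: F(A→B) = (5.772 + 42.82) − 9.337 = 39.255 Gt C/yr.
Box B: F(B→C) = (39.255 + 8.847) − 18.64 = 29.462 Gt C/yr.
Box C: F(C→D) = (29.462 + 9.141) − 13.74 = 24.863 Gt C/yr.
Box D: F(D→E) = (24.863 + 5.828) − 11.79 = 18.901 Gt C/yr.
Box E throughput = its input = 18.901 Gt C/yr; τ = 192700 / 18.901 = 10200 yr.

10200 yr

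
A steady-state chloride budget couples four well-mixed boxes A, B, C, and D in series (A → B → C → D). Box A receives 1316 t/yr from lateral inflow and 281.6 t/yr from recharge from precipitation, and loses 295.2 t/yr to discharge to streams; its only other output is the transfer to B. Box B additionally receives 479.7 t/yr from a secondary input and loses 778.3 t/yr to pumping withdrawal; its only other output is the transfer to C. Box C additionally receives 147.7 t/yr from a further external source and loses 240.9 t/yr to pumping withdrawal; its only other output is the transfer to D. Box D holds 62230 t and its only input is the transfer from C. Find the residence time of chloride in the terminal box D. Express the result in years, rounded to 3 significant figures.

68.3 yr

Box A: F(A→B) = (1316 + 281.6) − 295.2 = 1302.4 t/yr.
Box B: F(B→C) = (1302.4 + 479.7) − 778.3 = 1003.8 t/yr.
Box C: F(C→D) = (1003.8 + 147.7) − 240.9 = 910.60 t/yr.
Box D throughput = its input = 910.60 t/yr; τ = 62230 / 910.60 = 68.34 yr.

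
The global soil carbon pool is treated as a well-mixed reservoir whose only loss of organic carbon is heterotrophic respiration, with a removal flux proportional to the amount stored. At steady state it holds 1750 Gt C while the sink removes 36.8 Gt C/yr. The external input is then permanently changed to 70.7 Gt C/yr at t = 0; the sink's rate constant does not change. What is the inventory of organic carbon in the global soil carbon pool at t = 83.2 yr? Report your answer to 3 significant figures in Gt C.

3080 Gt C

Residence time τ = M₀/F₀ = 47.55 yr. The eventual steady state is M_∞ = M₀·(F₁/F₀) = 1750 × 70.7/36.8 = 3362.1 Gt C.
The anomaly ΔM(t) = M(t) − M_∞ decays as ΔM₀·e^(−t/τ) with ΔM₀ = 1750 − 3362.1 = −1612 Gt C.
At t = 83.2 yr, e^(−t/τ) = e^(−1.750) = 0.1738, so ΔM = −280.3 Gt C and M = 3362.1 − 280.3 = 3081.8 Gt C.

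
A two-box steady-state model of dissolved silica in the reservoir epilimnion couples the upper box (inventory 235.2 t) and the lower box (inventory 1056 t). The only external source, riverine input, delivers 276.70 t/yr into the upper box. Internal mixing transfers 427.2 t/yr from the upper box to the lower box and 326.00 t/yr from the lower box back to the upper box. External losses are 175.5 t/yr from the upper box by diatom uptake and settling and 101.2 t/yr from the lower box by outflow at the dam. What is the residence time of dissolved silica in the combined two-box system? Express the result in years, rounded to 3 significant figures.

Residence time in the combined system uses the total inventory and the total *external* removal — internal exchanges between the two boxes cancel.
M_total = 235.2 + 1056 = 1291.2 t.
ΣF_external_out = 175.5 + 101.2 = 276.70 t/yr.
τ = M_total / ΣF_ext = 1291.2 / 276.70 = 4.666 yr.

4.67 yr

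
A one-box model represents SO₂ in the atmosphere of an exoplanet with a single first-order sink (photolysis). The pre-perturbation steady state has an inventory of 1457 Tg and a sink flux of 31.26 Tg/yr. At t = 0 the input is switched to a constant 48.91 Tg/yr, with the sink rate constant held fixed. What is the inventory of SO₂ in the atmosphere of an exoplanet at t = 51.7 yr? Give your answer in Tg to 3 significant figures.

2010 Tg

Residence time τ = M₀/F₀ = 46.61 yr. The eventual steady state is M_∞ = M₀·(F₁/F₀) = 1457 × 48.91/31.26 = 2279.7 Tg.
The anomaly ΔM(t) = M(t) − M_∞ decays as ΔM₀·e^(−t/τ) with ΔM₀ = 1457 − 2279.7 = −822.7 Tg.
At t = 51.7 yr, e^(−t/τ) = e^(−1.109) = 0.3298, so ΔM = −271.3 Tg and M = 2279.7 − 271.3 = 2008.3 Tg.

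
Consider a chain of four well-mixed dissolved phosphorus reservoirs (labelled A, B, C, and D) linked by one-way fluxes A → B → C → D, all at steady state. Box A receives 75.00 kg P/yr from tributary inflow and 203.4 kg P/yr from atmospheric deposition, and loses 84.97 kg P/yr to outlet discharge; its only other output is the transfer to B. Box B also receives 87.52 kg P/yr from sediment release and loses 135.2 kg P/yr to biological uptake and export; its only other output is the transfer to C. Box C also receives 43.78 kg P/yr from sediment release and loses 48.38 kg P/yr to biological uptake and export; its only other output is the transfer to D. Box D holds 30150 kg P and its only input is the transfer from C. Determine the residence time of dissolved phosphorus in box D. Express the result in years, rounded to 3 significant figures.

214 yr

Box A: F(A→B) = (75.00 + 203.4) − 84.97 = 193.43 kg P/yr.
Box B: F(B→C) = (193.43 + 87.52) − 135.2 = 145.75 kg P/yr.
Box C: F(C→D) = (145.75 + 43.78) − 48.38 = 141.15 kg P/yr.
Box D throughput = its input = 141.15 kg P/yr; τ = 30150 / 141.15 = 213.6 yr.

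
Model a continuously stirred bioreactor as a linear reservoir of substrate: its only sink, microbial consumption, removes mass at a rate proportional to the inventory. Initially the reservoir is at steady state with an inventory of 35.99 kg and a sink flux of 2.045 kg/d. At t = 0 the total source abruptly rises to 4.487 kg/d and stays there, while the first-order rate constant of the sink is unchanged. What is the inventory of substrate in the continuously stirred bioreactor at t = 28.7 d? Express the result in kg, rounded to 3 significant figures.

70.6 kg

Residence time τ = M₀/F₀ = 17.60 d. The eventual steady state is M_∞ = M₀·(F₁/F₀) = 35.99 × 4.487/2.045 = 78.967 kg.
The anomaly ΔM(t) = M(t) − M_∞ decays as ΔM₀·e^(−t/τ) with ΔM₀ = 35.99 − 78.967 = −42.98 kg.
At t = 28.7 d, e^(−t/τ) = e^(−1.631) = 0.1958, so ΔM = −8.414 kg and M = 78.967 − 8.414 = 70.553 kg.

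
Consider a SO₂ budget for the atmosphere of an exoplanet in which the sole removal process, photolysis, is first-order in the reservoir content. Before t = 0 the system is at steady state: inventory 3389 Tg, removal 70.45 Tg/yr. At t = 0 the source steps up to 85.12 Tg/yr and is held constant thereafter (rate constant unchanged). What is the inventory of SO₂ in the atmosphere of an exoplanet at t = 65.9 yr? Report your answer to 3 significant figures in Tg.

Residence time τ = M₀/F₀ = 48.11 yr. The eventual steady state is M_∞ = M₀·(F₁/F₀) = 3389 × 85.12/70.45 = 4094.7 Tg.
The anomaly ΔM(t) = M(t) − M_∞ decays as ΔM₀·e^(−t/τ) with ΔM₀ = 3389 − 4094.7 = −705.7 Tg.
At t = 65.9 yr, e^(−t/τ) = e^(−1.370) = 0.2541, so ΔM = −179.3 Tg and M = 4094.7 − 179.3 = 3915.4 Tg.

3920 Tg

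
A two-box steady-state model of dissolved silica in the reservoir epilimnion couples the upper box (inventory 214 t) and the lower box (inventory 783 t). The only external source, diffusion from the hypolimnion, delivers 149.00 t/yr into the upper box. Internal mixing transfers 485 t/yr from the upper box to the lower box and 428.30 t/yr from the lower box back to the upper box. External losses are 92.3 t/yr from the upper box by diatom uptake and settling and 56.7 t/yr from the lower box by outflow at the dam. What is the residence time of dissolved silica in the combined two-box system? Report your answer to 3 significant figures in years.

6.69 yr

Treat the two boxes together as one reservoir: the mixing fluxes between them are internal recycling, so τ = ΣM / Σ(external losses).
M_total = 214 + 783 = 997.00 t.
ΣF_external_out = 92.3 + 56.7 = 149.00 t/yr.
τ = M_total / ΣF_ext = 997.00 / 149.00 = 6.691 yr.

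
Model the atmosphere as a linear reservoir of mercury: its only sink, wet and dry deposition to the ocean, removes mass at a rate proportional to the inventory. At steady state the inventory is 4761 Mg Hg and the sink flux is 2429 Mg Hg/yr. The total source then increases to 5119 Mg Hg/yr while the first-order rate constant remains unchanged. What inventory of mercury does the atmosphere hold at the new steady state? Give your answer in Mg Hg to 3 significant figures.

Rate constant k = F/M = 2429 / 4761 = 0.5102 yr⁻¹.
At the new steady state, source = k·M_new ⇒ M_new = 5119 / 0.5102 = 10030 Mg Hg.
(Equivalently M_new = M × F_new/F_old = 4761 × 5119/2429.)

10000 Mg Hg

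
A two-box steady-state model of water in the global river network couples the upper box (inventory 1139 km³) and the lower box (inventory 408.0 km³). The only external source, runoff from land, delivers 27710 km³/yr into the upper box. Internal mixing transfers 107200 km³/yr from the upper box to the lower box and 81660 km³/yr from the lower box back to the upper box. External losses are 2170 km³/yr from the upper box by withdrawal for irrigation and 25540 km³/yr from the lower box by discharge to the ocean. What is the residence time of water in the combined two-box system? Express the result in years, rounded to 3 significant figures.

0.0558 yr

Residence time in the combined system uses the total inventory and the total *external* removal — internal exchanges between the two boxes cancel.
M_total = 1139 + 408.0 = 1547.0 km³.
ΣF_external_out = 2170 + 25540 = 27710 km³/yr.
τ = M_total / ΣF_ext = 1547.0 / 27710 = 0.05583 yr.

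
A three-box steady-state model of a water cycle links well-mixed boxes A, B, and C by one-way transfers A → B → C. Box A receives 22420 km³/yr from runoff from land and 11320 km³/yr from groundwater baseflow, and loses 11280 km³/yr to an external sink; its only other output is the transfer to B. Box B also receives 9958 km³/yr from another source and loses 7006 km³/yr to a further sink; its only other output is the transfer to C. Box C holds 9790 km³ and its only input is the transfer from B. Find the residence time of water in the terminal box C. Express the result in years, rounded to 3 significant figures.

Box A: F(A→B) = (22420 + 11320) − 11280 = 22460 km³/yr.
Box B: F(B→C) = (22460 + 9958) − 7006 = 25412 km³/yr.
Box C throughput = its input = 25412 km³/yr; τ = 9790 / 25412 = 0.3853 yr.

0.385 yr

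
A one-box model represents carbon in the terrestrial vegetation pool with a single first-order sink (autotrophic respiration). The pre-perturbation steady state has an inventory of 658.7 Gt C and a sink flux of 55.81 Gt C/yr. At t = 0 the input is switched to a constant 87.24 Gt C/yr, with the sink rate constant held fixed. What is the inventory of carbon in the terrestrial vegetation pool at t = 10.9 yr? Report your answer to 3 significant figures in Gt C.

τ = M₀/F₀ = 658.7/55.81 = 11.80 yr; rate constant k = 1/τ.
New steady state M_∞ = F₁/k = F₁·τ = 87.24 × 11.80 = 1029.7 Gt C.
M(t) = M_∞ + (M₀ − M_∞)·e^(−t/τ); t/τ = 10.9/11.80 = 0.9235, so e^(−t/τ) = 0.3971.
M(t) = 1029.7 − 371.0 × 0.3971 = 882.34 Gt C.

882 Gt C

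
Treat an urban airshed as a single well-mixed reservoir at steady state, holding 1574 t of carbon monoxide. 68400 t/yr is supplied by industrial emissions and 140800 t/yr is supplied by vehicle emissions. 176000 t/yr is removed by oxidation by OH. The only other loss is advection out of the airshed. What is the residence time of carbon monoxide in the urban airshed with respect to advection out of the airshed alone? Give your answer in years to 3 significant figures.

0.0474 yr

At steady state ΣF_in = ΣF_out.
ΣF_in = 68400 + 140800 = 209200 t/yr.
Advection out of the airshed flux = ΣF_in − (176000) = 209200 − 176000 = 33200 t/yr.
τ = M / F = 1574 / 33200 = 0.04741 yr.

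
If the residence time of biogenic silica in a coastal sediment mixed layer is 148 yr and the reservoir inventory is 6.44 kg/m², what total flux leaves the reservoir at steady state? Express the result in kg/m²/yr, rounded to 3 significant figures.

F = M / τ = 6.44 / 148 = 0.04351 kg/m²/yr.

0.0435 kg/m²/yr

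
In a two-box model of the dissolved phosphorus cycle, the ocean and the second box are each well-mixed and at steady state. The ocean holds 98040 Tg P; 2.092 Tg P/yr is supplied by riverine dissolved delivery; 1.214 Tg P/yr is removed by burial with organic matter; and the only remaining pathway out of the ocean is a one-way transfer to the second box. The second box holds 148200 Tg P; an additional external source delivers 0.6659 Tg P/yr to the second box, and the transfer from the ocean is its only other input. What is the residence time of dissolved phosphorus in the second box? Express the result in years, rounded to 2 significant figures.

96000 yr

Balance the ocean: ΣF_in = 2.0920 Tg P/yr.
Transfer to the second box = ΣF_in − (1.214) = 0.87800 Tg P/yr.
Total input to the second box = 0.87800 + 0.6659 = 1.5439 Tg P/yr; at steady state this equals its total output.
τ = M / F = 148200 / 1.5439 = 95990 yr.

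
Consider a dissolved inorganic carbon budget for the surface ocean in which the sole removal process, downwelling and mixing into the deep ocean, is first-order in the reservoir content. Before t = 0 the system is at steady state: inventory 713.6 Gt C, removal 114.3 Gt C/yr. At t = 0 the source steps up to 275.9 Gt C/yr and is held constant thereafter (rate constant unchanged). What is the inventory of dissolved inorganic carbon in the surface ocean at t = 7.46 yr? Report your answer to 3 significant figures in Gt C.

Residence time τ = M₀/F₀ = 6.243 yr. The eventual steady state is M_∞ = M₀·(F₁/F₀) = 713.6 × 275.9/114.3 = 1722.5 Gt C.
The anomaly ΔM(t) = M(t) − M_∞ decays as ΔM₀·e^(−t/τ) with ΔM₀ = 713.6 − 1722.5 = −1009 Gt C.
At t = 7.46 yr, e^(−t/τ) = e^(−1.195) = 0.3027, so ΔM = −305.4 Gt C and M = 1722.5 − 305.4 = 1417.1 Gt C.

1420 Gt C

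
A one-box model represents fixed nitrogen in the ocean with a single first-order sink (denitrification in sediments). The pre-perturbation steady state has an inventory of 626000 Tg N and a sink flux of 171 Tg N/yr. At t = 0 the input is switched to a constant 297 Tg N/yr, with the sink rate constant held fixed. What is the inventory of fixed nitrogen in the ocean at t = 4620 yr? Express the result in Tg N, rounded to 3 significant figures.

957000 Tg N

τ = M₀/F₀ = 626000/171 = 3661 yr; rate constant k = 1/τ.
New steady state M_∞ = F₁/k = F₁·τ = 297 × 3661 = 1.0873×10^6 Tg N.
M(t) = M_∞ + (M₀ − M_∞)·e^(−t/τ); t/τ = 4620/3661 = 1.262, so e^(−t/τ) = 0.2831.
M(t) = 1.0873×10^6 − 461300 × 0.2831 = 956690 Tg N.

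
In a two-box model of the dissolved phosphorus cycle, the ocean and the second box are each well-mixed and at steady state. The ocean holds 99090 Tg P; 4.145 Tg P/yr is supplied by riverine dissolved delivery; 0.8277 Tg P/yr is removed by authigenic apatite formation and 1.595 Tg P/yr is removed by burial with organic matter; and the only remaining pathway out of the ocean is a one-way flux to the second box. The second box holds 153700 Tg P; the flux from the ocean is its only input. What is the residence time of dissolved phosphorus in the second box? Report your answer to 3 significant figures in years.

89200 yr

Balance the ocean: ΣF_in = 4.1450 Tg P/yr.
Flux to the second box = ΣF_in − (0.8277 + 1.595) = 1.7223 Tg P/yr.
At steady state the output of the second box equals its input, 1.7223 Tg P/yr.
τ = M / F = 153700 / 1.7223 = 89240 yr.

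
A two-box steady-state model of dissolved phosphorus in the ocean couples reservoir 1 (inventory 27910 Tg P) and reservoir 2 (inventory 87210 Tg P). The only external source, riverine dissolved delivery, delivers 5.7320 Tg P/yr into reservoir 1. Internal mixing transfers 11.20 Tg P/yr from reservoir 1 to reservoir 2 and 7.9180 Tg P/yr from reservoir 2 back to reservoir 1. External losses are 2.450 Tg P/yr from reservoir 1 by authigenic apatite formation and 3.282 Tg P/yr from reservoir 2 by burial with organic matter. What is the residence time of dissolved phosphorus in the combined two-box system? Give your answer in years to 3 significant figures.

Treat the two boxes together as one reservoir: the mixing fluxes between them are internal recycling, so τ = ΣM / Σ(external losses).
M_total = 27910 + 87210 = 115120 Tg P.
ΣF_external_out = 2.450 + 3.282 = 5.7320 Tg P/yr.
τ = M_total / ΣF_ext = 115120 / 5.7320 = 20080 yr.

20100 yr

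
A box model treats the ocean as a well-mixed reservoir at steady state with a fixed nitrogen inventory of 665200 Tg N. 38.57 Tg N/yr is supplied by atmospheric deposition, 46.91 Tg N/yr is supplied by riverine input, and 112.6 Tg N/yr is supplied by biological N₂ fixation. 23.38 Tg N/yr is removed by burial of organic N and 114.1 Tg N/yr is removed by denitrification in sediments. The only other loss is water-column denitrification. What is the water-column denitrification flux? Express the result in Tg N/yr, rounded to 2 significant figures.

61 Tg N/yr

At steady state ΣF_in = ΣF_out.
ΣF_in = 38.57 + 46.91 + 112.6 = 198.08 Tg N/yr.
Water-column denitrification flux = ΣF_in − (23.38 + 114.1) = 198.08 − 137.5 = 60.60 Tg N/yr.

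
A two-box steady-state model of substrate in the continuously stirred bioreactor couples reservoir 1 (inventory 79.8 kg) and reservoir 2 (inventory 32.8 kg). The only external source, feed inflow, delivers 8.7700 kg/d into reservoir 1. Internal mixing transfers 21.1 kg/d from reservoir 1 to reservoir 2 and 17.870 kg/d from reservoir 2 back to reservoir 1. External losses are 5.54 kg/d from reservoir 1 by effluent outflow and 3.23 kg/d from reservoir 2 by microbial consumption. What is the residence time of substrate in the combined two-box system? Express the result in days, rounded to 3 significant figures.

Treat the two boxes together as one reservoir: the mixing fluxes between them are internal recycling, so τ = ΣM / Σ(external losses).
M_total = 79.8 + 32.8 = 112.60 kg.
ΣF_external_out = 5.54 + 3.23 = 8.7700 kg/d.
τ = M_total / ΣF_ext = 112.60 / 8.7700 = 12.84 d.

12.8 d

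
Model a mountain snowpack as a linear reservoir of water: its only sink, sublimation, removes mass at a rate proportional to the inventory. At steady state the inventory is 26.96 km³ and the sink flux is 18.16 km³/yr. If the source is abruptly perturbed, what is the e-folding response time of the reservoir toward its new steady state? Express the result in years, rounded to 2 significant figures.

1.5 yr

For a linear reservoir the response time equals the residence time τ = M/F.
τ = 26.96 / 18.16 = 1.485 yr.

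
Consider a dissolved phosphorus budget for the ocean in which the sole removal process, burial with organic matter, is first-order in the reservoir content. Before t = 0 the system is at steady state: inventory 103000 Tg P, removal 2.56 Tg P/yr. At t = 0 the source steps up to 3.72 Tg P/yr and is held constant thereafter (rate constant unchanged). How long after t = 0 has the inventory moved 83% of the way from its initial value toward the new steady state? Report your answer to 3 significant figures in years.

τ = M₀/F₀ = 103000/2.56 = 40230 yr.
The remaining gap fraction is e^(−t/τ); 83% covered ⇒ e^(−t/τ) = 0.170.
t = −τ ln(0.170) = 40230 × 1.772 = 71290 yr.

71300 yr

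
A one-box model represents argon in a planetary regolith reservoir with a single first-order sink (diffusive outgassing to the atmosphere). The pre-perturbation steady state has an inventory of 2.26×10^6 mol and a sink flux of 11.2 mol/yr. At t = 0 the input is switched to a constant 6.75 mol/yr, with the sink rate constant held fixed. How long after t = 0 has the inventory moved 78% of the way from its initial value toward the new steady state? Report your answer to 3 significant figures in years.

306000 yr

τ = M₀/F₀ = 2.26×10^6/11.2 = 201800 yr.
The remaining gap fraction is e^(−t/τ); 78% covered ⇒ e^(−t/τ) = 0.220.
t = −τ ln(0.220) = 201800 × 1.514 = 305500 yr.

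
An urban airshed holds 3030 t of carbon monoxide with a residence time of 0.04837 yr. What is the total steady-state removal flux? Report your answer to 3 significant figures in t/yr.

F = M / τ = 3030 / 0.04837 = 62640 t/yr.

62600 t/yr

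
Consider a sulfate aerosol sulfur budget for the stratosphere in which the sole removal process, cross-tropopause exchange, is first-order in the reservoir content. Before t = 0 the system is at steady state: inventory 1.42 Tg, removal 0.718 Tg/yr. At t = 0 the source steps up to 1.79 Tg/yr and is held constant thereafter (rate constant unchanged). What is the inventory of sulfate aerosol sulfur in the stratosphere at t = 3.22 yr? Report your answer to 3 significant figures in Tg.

3.12 Tg

Residence time τ = M₀/F₀ = 1.978 yr. The eventual steady state is M_∞ = M₀·(F₁/F₀) = 1.42 × 1.79/0.718 = 3.5401 Tg.
The anomaly ΔM(t) = M(t) − M_∞ decays as ΔM₀·e^(−t/τ) with ΔM₀ = 1.42 − 3.5401 = −2.120 Tg.
At t = 3.22 yr, e^(−t/τ) = e^(−1.628) = 0.1963, so ΔM = −0.4162 Tg and M = 3.5401 − 0.4162 = 3.1239 Tg.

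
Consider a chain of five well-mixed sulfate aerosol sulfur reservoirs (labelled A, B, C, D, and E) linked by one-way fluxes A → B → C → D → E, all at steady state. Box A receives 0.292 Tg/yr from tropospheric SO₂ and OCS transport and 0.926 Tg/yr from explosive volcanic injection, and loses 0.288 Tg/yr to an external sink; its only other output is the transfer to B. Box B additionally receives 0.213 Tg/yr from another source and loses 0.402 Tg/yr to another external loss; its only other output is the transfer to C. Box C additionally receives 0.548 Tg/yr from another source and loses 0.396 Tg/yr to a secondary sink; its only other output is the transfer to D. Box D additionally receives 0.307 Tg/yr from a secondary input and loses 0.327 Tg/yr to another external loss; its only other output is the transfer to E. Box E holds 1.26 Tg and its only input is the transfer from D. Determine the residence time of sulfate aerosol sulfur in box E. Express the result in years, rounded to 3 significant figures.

1.44 yr

Box A: F(A→B) = (0.292 + 0.926) − 0.288 = 0.93000 Tg/yr.
Box B: F(B→C) = (0.93000 + 0.213) − 0.402 = 0.74100 Tg/yr.
Box C: F(C→D) = (0.74100 + 0.548) − 0.396 = 0.89300 Tg/yr.
Box D: F(D→E) = (0.89300 + 0.307) − 0.327 = 0.87300 Tg/yr.
Box E throughput = its input = 0.87300 Tg/yr; τ = 1.26 / 0.87300 = 1.443 yr.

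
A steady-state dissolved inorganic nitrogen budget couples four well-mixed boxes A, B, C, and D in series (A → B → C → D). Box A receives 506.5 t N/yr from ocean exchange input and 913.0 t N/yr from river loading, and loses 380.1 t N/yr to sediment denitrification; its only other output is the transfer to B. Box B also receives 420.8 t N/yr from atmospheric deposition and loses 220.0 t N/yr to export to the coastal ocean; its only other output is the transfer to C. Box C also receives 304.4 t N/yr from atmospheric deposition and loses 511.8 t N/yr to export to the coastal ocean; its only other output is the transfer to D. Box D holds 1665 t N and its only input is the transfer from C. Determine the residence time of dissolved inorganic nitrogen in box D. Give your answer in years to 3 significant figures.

Box A: F(A→B) = (506.5 + 913.0) − 380.1 = 1039.4 t N/yr.
Box B: F(B→C) = (1039.4 + 420.8) − 220.0 = 1240.2 t N/yr.
Box C: F(C→D) = (1240.2 + 304.4) − 511.8 = 1032.8 t N/yr.
Box D throughput = its input = 1032.8 t N/yr; τ = 1665 / 1032.8 = 1.612 yr.

1.61 yr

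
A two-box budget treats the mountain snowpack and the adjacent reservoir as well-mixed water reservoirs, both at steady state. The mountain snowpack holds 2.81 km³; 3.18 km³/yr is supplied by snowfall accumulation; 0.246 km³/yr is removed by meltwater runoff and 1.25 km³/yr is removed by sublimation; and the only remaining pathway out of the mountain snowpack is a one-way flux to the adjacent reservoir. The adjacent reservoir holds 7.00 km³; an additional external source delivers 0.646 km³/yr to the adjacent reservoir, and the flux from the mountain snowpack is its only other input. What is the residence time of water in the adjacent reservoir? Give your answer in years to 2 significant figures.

3.0 yr

Balance the mountain snowpack: ΣF_in = 3.1800 km³/yr.
Flux to the adjacent reservoir = ΣF_in − (0.246 + 1.25) = 1.6840 km³/yr.
Total input to the adjacent reservoir = 1.6840 + 0.646 = 2.3300 km³/yr; at steady state this equals its total output.
τ = M / F = 7.00 / 2.3300 = 3.004 yr.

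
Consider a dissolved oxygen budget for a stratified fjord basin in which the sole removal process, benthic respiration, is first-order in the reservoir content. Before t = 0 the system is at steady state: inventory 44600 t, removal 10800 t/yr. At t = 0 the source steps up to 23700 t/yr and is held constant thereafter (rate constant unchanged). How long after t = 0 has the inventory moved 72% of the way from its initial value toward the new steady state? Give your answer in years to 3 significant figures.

5.26 yr

τ = M₀/F₀ = 44600/10800 = 4.130 yr.
The remaining gap fraction is e^(−t/τ); 72% covered ⇒ e^(−t/τ) = 0.280.
t = −τ ln(0.280) = 4.130 × 1.273 = 5.257 yr.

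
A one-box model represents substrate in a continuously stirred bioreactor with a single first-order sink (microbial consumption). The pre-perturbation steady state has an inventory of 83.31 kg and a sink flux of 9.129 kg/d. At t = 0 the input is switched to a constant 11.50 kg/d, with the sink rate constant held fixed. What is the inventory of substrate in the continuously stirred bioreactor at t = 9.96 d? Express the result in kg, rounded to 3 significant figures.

97.7 kg

The sink rate constant is k = F₀/M₀ = 9.129/83.31 = 0.1096 d⁻¹.
Solving dM/dt = F₁ − kM with M(0) = M₀ gives M(t) = F₁/k + (M₀ − F₁/k)·e^(−kt).
F₁/k = 11.50/0.1096 = 104.95 kg; kt = 0.1096 × 9.96 = 1.091, e^(−kt) = 0.3357.
M(9.96) = 104.95 + (83.31 − 104.95) × 0.3357 = 104.95 − 7.265 = 97.683 kg.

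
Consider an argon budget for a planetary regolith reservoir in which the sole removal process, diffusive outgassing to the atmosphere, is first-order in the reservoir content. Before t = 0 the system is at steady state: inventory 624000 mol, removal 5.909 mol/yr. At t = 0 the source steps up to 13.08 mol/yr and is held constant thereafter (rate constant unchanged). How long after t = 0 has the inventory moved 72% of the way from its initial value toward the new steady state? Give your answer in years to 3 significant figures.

134000 yr

τ = M₀/F₀ = 624000/5.909 = 105600 yr.
The remaining gap fraction is e^(−t/τ); 72% covered ⇒ e^(−t/τ) = 0.280.
t = −τ ln(0.280) = 105600 × 1.273 = 134400 yr.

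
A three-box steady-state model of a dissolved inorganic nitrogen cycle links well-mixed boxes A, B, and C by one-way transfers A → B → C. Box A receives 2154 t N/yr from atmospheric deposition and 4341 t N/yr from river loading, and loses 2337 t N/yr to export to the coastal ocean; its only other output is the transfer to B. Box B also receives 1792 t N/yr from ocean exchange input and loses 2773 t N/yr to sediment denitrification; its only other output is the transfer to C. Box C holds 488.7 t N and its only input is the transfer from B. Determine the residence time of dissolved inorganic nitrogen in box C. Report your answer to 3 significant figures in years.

Box A: F(A→B) = (2154 + 4341) − 2337 = 4158.0 t N/yr.
Box B: F(B→C) = (4158.0 + 1792) − 2773 = 3177.0 t N/yr.
Box C throughput = its input = 3177.0 t N/yr; τ = 488.7 / 3177.0 = 0.1538 yr.

0.154 yr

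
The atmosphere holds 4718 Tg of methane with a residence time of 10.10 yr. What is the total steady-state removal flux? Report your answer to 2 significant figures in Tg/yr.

F = M / τ = 4718 / 10.10 = 467.1 Tg/yr.

470 Tg/yr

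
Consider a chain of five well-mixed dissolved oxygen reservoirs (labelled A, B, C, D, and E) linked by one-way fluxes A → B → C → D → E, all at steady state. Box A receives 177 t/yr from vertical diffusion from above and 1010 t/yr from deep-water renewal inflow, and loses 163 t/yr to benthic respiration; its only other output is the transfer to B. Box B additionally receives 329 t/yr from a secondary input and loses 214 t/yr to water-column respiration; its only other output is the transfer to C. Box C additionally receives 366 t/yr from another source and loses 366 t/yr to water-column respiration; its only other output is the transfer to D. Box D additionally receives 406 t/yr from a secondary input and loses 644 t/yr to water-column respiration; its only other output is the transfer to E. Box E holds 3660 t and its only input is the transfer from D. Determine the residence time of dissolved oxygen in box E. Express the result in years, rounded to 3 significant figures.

4.06 yr

Box A: F(A→B) = (177 + 1010) − 163 = 1024.0 t/yr.
Box B: F(B→C) = (1024.0 + 329) − 214 = 1139.0 t/yr.
Box C: F(C→D) = (1139.0 + 366) − 366 = 1139.0 t/yr.
Box D: F(D→E) = (1139.0 + 406) − 644 = 901.00 t/yr.
Box E throughput = its input = 901.00 t/yr; τ = 3660 / 901.00 = 4.062 yr.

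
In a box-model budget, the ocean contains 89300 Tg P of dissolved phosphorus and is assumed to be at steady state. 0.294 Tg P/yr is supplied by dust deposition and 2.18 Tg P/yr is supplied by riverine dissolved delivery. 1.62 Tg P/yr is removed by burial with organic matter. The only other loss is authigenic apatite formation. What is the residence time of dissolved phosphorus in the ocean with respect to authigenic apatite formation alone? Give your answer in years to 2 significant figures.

At steady state ΣF_in = ΣF_out.
ΣF_in = 0.294 + 2.18 = 2.4740 Tg P/yr.
Authigenic apatite formation flux = ΣF_in − (1.62) = 2.4740 − 1.620 = 0.8540 Tg P/yr.
τ = M / F = 89300 / 0.8540 = 104600 yr.

100000 yr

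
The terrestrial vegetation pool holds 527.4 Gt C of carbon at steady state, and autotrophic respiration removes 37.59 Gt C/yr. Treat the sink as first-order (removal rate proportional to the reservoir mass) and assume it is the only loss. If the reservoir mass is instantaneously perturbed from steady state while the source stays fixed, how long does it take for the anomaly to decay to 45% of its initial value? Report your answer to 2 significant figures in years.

For a linear reservoir the anomaly decays as exp(−t/τ) with τ = M/F = 527.4/37.59 = 14.03 yr.
exp(−t/τ) = 0.45 ⇒ t = −τ ln(0.45) = 14.03 × 0.7985 = 11.20 yr.

11 yr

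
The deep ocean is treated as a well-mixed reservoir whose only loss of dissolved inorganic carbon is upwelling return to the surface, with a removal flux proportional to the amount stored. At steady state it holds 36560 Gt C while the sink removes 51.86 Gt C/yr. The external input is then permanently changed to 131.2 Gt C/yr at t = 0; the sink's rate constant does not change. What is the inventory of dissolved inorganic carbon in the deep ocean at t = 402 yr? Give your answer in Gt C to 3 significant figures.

The sink rate constant is k = F₀/M₀ = 51.86/36560 = 0.001418 yr⁻¹.
Solving dM/dt = F₁ − kM with M(0) = M₀ gives M(t) = F₁/k + (M₀ − F₁/k)·e^(−kt).
F₁/k = 131.2/0.001418 = 92493 Gt C; kt = 0.001418 × 402 = 0.5702, e^(−kt) = 0.5654.
M(402) = 92493 + (36560 − 92493) × 0.5654 = 92493 − 31620 = 60869 Gt C.

60900 Gt C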